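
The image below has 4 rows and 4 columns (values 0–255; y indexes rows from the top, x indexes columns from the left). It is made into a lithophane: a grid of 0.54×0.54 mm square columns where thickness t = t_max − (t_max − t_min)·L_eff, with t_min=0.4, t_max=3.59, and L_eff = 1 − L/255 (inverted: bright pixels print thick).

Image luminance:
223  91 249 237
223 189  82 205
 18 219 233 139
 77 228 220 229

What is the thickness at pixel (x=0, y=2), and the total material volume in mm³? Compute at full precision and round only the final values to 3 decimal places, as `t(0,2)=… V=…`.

span = t_max - t_min = 3.59 - 0.4 = 3.190
L(0,2) = 18, L_eff = 1 - 18/255 = 0.929412 (inverted)
t(0,2) = 3.59 - 3.190·0.929412 = 0.625
Σt over all 4·4 pixels = 179363/4250 ≈ 42.2030588
V = pitch²·Σt = 0.54²·179363/4250 = 12.306

t(0,2)=0.625 V=12.306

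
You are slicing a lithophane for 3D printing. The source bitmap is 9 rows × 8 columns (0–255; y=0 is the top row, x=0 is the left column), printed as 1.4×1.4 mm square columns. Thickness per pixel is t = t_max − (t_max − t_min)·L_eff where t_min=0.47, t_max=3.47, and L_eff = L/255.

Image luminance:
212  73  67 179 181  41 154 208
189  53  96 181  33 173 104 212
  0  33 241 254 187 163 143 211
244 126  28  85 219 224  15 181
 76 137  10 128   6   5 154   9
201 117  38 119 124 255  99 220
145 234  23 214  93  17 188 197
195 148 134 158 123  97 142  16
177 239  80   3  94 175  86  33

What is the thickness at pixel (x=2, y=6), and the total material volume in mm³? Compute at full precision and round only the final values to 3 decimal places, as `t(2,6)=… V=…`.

span = t_max - t_min = 3.47 - 0.47 = 3.000
L(2,6) = 23, L_eff = 23/255 = 0.090196
t(2,6) = 3.47 - 3.000·0.090196 = 3.199
Σt over all 9·8 pixels = 60087/425 ≈ 141.3811765
V = pitch²·Σt = 1.4²·60087/425 = 277.107

t(2,6)=3.199 V=277.107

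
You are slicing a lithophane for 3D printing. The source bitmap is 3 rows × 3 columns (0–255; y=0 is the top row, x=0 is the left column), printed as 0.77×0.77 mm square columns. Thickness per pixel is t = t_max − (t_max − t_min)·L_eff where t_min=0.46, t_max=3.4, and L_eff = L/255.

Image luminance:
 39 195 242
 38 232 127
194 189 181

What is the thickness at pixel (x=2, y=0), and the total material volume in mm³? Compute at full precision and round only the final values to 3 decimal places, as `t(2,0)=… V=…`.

span = t_max - t_min = 3.4 - 0.46 = 2.940
L(2,0) = 242, L_eff = 242/255 = 0.949020
t(2,0) = 3.4 - 2.940·0.949020 = 0.610
Σt over all 3·3 pixels = 59637/4250 ≈ 14.0322353
V = pitch²·Σt = 0.77²·59637/4250 = 8.320

t(2,0)=0.610 V=8.320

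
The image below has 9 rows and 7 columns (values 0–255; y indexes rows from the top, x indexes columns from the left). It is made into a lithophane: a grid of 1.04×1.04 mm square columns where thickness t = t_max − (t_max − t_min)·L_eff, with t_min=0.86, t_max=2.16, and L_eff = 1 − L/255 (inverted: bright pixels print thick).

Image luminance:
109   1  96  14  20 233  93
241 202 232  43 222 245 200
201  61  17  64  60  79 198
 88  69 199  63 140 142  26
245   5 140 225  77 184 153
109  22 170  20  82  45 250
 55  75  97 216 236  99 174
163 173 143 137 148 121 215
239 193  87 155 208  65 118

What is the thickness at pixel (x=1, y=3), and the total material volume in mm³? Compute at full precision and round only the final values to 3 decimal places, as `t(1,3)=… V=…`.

span = t_max - t_min = 2.16 - 0.86 = 1.300
L(1,3) = 69, L_eff = 1 - 69/255 = 0.729412 (inverted)
t(1,3) = 2.16 - 1.300·0.729412 = 1.212
Σt over all 9·7 pixels = 16319/170 ≈ 95.9941176
V = pitch²·Σt = 1.04²·16319/170 = 103.827

t(1,3)=1.212 V=103.827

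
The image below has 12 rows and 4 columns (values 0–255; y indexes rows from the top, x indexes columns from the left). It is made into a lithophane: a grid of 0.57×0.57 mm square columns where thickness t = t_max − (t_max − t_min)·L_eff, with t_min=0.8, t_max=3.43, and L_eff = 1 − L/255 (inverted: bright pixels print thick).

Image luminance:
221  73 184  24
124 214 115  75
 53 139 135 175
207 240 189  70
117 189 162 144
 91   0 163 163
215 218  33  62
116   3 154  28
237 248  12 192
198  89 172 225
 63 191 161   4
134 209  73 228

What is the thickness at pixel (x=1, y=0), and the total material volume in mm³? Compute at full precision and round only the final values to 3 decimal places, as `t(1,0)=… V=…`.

span = t_max - t_min = 3.43 - 0.8 = 2.630
L(1,0) = 73, L_eff = 1 - 73/255 = 0.713725 (inverted)
t(1,0) = 3.43 - 2.630·0.713725 = 1.553
Σt over all 12·4 pixels = 674279/6375 ≈ 105.7692549
V = pitch²·Σt = 0.57²·674279/6375 = 34.364

t(1,0)=1.553 V=34.364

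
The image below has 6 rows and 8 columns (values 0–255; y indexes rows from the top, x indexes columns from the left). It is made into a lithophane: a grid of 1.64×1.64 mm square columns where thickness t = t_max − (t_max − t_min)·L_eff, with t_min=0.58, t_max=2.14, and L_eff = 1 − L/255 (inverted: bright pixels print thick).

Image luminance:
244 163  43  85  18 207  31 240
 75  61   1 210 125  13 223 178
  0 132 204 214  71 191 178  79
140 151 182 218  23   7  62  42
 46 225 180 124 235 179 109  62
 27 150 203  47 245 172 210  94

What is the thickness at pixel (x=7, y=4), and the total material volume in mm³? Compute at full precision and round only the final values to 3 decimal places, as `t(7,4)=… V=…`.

span = t_max - t_min = 2.14 - 0.58 = 1.560
L(7,4) = 62, L_eff = 1 - 62/255 = 0.756863 (inverted)
t(7,4) = 2.14 - 1.560·0.756863 = 0.959
Σt over all 6·8 pixels = 138707/2125 ≈ 65.2738824
V = pitch²·Σt = 1.64²·138707/2125 = 175.561

t(7,4)=0.959 V=175.561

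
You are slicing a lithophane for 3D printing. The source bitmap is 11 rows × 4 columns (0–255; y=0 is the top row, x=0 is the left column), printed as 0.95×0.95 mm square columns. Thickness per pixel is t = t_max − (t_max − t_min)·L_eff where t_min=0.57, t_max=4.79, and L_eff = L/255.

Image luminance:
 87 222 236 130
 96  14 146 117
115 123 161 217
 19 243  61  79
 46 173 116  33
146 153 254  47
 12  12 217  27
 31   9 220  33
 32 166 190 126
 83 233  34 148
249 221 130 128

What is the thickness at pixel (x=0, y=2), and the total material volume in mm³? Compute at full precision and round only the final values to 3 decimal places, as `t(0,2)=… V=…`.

span = t_max - t_min = 4.79 - 0.57 = 4.220
L(0,2) = 115, L_eff = 115/255 = 0.450980
t(0,2) = 4.79 - 4.220·0.450980 = 2.887
Σt over all 11·4 pixels = 312301/2550 ≈ 122.4709804
V = pitch²·Σt = 0.95²·312301/2550 = 110.530

t(0,2)=2.887 V=110.530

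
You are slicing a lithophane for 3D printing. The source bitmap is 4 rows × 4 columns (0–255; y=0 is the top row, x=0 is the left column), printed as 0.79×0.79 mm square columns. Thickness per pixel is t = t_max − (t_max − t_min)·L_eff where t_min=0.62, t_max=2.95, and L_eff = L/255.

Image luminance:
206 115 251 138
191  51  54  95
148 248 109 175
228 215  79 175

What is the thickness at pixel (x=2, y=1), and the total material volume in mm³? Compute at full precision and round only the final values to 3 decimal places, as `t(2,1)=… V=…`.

span = t_max - t_min = 2.95 - 0.62 = 2.330
L(2,1) = 54, L_eff = 54/255 = 0.211765
t(2,1) = 2.95 - 2.330·0.211765 = 2.457
Σt over all 4·4 pixels = 104371/4250 ≈ 24.5578824
V = pitch²·Σt = 0.79²·104371/4250 = 15.327

t(2,1)=2.457 V=15.327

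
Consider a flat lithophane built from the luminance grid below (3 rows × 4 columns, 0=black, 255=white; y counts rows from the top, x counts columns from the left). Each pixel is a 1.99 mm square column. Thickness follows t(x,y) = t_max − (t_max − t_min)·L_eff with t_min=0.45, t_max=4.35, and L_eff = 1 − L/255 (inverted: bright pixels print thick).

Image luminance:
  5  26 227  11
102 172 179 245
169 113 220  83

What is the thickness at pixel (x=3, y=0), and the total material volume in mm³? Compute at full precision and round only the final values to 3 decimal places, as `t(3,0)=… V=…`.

t(3,0)=0.618 V=115.383

span = t_max - t_min = 4.35 - 0.45 = 3.900
L(3,0) = 11, L_eff = 1 - 11/255 = 0.956863 (inverted)
t(3,0) = 4.35 - 3.900·0.956863 = 0.618
Σt over all 3·4 pixels = 12383/425 ≈ 29.1364706
V = pitch²·Σt = 1.99²·12383/425 = 115.383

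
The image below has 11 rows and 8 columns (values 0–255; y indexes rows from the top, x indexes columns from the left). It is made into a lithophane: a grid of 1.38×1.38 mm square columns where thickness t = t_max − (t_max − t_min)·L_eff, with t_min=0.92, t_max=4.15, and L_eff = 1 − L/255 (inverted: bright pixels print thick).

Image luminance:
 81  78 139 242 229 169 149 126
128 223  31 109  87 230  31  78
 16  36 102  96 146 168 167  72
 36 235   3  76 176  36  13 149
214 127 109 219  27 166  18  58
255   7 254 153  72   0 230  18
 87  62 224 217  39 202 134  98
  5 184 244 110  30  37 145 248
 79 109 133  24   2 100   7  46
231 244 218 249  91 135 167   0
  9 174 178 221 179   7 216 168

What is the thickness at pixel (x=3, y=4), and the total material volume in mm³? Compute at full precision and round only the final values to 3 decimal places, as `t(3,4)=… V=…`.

span = t_max - t_min = 4.15 - 0.92 = 3.230
L(3,4) = 219, L_eff = 1 - 219/255 = 0.141176 (inverted)
t(3,4) = 4.15 - 3.230·0.141176 = 3.694
Σt over all 11·8 pixels = 323543/1500 ≈ 215.6953333
V = pitch²·Σt = 1.38²·323543/1500 = 410.770

t(3,4)=3.694 V=410.770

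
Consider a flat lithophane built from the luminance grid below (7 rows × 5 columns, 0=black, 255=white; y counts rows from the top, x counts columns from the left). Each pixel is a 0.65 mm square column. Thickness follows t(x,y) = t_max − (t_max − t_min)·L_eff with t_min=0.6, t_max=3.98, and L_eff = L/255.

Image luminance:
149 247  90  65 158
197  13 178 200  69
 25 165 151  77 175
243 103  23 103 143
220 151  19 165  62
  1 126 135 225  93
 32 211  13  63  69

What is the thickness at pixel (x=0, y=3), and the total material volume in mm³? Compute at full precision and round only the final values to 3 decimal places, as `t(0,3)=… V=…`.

span = t_max - t_min = 3.98 - 0.6 = 3.380
L(0,3) = 243, L_eff = 243/255 = 0.952941
t(0,3) = 3.98 - 3.380·0.952941 = 0.759
Σt over all 7·5 pixels = 536602/6375 ≈ 84.1728627
V = pitch²·Σt = 0.65²·536602/6375 = 35.563

t(0,3)=0.759 V=35.563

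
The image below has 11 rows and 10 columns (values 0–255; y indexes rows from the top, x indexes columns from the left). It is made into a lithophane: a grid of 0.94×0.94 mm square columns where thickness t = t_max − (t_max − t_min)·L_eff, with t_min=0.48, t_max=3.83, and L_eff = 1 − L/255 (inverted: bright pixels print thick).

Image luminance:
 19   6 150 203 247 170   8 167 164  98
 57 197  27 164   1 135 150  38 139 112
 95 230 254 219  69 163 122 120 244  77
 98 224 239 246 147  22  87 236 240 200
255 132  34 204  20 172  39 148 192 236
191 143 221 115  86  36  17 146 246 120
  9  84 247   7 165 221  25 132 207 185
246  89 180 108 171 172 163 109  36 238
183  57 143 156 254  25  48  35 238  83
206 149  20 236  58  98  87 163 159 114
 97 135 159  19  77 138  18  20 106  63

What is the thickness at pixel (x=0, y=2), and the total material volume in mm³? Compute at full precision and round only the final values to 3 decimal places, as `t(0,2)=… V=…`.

t(0,2)=1.728 V=214.681

span = t_max - t_min = 3.83 - 0.48 = 3.350
L(0,2) = 95, L_eff = 1 - 95/255 = 0.627451 (inverted)
t(0,2) = 3.83 - 3.350·0.627451 = 1.728
Σt over all 11·10 pixels = 82607/340 ≈ 242.9617647
V = pitch²·Σt = 0.94²·82607/340 = 214.681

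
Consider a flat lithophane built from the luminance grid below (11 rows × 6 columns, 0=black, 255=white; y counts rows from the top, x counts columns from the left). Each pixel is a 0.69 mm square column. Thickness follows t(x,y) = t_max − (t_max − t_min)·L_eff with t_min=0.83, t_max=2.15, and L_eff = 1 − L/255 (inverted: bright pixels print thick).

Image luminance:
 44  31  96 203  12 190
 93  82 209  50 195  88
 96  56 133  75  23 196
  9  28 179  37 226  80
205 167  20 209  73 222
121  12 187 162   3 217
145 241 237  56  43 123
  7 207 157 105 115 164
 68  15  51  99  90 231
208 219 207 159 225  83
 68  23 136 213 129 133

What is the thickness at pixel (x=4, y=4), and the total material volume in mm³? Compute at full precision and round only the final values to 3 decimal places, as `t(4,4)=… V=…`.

t(4,4)=1.208 V=45.762

span = t_max - t_min = 2.15 - 0.83 = 1.320
L(4,4) = 73, L_eff = 1 - 73/255 = 0.713725 (inverted)
t(4,4) = 2.15 - 1.320·0.713725 = 1.208
Σt over all 11·6 pixels = 408507/4250 ≈ 96.1192941
V = pitch²·Σt = 0.69²·408507/4250 = 45.762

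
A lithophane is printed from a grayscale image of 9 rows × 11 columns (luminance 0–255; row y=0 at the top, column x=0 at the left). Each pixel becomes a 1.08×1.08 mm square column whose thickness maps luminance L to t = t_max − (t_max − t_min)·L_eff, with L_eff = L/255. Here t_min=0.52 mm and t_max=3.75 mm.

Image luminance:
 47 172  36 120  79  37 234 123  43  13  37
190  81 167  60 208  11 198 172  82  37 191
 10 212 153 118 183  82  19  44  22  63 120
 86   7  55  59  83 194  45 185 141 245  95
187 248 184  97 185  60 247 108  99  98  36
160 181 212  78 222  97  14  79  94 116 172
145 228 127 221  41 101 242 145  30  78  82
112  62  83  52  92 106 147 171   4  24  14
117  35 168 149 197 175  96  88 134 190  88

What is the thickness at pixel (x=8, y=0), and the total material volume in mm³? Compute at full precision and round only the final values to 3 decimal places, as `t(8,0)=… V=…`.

t(8,0)=3.205 V=266.415

span = t_max - t_min = 3.75 - 0.52 = 3.230
L(8,0) = 43, L_eff = 43/255 = 0.168627
t(8,0) = 3.75 - 3.230·0.168627 = 3.205
Σt over all 9·11 pixels = 228.408
V = pitch²·Σt = 1.08²·228.408 = 266.415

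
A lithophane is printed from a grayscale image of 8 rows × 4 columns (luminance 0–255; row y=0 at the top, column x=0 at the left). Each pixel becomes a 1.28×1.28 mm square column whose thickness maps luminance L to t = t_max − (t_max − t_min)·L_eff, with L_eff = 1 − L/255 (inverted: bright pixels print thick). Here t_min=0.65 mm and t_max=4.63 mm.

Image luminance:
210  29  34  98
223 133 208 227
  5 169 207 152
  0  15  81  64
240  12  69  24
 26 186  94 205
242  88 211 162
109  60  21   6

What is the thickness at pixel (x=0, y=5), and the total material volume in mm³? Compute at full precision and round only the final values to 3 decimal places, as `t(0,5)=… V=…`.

span = t_max - t_min = 4.63 - 0.65 = 3.980
L(0,5) = 26, L_eff = 1 - 26/255 = 0.898039 (inverted)
t(0,5) = 4.63 - 3.980·0.898039 = 1.056
Σt over all 8·4 pixels = 98359/1275 ≈ 77.1443137
V = pitch²·Σt = 1.28²·98359/1275 = 126.393

t(0,5)=1.056 V=126.393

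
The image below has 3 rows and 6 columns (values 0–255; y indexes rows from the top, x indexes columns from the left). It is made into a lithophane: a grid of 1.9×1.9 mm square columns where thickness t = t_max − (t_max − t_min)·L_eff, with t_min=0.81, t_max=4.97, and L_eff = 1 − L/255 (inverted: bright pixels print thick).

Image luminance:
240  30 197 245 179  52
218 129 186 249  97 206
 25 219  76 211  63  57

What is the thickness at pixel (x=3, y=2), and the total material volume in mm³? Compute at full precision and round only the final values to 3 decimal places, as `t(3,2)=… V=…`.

t(3,2)=4.252 V=210.407

span = t_max - t_min = 4.97 - 0.81 = 4.160
L(3,2) = 211, L_eff = 1 - 211/255 = 0.172549 (inverted)
t(3,2) = 4.97 - 4.160·0.172549 = 4.252
Σt over all 3·6 pixels = 247709/4250 ≈ 58.2844706
V = pitch²·Σt = 1.9²·247709/4250 = 210.407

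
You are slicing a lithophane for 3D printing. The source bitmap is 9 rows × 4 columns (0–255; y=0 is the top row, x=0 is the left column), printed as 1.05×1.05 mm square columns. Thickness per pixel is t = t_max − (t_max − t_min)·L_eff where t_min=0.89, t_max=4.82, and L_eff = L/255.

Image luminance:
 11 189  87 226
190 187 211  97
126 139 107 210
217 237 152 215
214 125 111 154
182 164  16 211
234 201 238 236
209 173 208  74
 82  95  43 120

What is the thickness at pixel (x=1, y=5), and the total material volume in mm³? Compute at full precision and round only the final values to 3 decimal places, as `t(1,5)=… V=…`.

t(1,5)=2.292 V=94.607

span = t_max - t_min = 4.82 - 0.89 = 3.930
L(1,5) = 164, L_eff = 164/255 = 0.643137
t(1,5) = 4.82 - 3.930·0.643137 = 2.292
Σt over all 9·4 pixels = 729399/8500 ≈ 85.8116471
V = pitch²·Σt = 1.05²·729399/8500 = 94.607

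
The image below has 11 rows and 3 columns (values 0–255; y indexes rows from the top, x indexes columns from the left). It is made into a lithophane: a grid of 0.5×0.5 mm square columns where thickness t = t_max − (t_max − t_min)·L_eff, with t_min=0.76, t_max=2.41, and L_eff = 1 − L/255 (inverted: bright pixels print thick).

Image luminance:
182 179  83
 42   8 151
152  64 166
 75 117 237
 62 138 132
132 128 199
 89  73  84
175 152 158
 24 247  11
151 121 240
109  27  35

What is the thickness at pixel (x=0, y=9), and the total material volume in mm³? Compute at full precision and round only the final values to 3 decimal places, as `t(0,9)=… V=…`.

t(0,9)=1.737 V=12.648

span = t_max - t_min = 2.41 - 0.76 = 1.650
L(0,9) = 151, L_eff = 1 - 151/255 = 0.407843 (inverted)
t(0,9) = 2.41 - 1.650·0.407843 = 1.737
Σt over all 11·3 pixels = 86009/1700 ≈ 50.5935294
V = pitch²·Σt = 0.5²·86009/1700 = 12.648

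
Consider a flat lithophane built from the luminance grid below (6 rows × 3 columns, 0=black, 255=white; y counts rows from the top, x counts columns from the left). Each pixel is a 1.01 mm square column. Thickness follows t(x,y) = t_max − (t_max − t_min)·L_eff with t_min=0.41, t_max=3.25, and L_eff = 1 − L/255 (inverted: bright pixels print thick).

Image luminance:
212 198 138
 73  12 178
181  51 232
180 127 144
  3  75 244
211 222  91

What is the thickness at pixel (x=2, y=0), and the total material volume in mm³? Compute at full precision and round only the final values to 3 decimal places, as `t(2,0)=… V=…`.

span = t_max - t_min = 3.25 - 0.41 = 2.840
L(2,0) = 138, L_eff = 1 - 138/255 = 0.458824 (inverted)
t(2,0) = 3.25 - 2.840·0.458824 = 1.947
Σt over all 6·3 pixels = 459319/12750 ≈ 36.0250196
V = pitch²·Σt = 1.01²·459319/12750 = 36.749

t(2,0)=1.947 V=36.749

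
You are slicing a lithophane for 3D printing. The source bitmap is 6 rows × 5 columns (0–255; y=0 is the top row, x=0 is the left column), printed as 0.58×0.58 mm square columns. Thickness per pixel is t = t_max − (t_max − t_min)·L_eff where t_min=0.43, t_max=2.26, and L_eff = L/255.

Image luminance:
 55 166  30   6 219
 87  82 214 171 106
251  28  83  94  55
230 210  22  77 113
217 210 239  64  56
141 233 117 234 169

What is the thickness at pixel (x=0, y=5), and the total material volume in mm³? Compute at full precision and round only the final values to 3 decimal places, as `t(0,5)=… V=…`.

t(0,5)=1.248 V=13.202

span = t_max - t_min = 2.26 - 0.43 = 1.830
L(0,5) = 141, L_eff = 141/255 = 0.552941
t(0,5) = 2.26 - 1.830·0.552941 = 1.248
Σt over all 6·5 pixels = 333581/8500 ≈ 39.2448235
V = pitch²·Σt = 0.58²·333581/8500 = 13.202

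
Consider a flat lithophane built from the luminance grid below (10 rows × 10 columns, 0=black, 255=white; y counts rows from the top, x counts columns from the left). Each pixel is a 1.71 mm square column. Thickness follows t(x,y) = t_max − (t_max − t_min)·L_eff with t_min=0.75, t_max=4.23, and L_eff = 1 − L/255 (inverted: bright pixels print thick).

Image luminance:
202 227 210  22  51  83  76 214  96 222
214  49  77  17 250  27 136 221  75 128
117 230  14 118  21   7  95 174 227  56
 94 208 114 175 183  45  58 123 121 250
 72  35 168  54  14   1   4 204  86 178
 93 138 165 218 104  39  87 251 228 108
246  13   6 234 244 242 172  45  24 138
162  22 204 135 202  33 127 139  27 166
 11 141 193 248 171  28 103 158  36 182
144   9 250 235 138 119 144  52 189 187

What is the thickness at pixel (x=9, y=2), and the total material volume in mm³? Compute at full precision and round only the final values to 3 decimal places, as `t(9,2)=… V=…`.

span = t_max - t_min = 4.23 - 0.75 = 3.480
L(9,2) = 56, L_eff = 1 - 56/255 = 0.780392 (inverted)
t(9,2) = 4.23 - 3.480·0.780392 = 1.514
Σt over all 10·10 pixels = 524572/2125 ≈ 246.8574118
V = pitch²·Σt = 1.71²·524572/2125 = 721.836

t(9,2)=1.514 V=721.836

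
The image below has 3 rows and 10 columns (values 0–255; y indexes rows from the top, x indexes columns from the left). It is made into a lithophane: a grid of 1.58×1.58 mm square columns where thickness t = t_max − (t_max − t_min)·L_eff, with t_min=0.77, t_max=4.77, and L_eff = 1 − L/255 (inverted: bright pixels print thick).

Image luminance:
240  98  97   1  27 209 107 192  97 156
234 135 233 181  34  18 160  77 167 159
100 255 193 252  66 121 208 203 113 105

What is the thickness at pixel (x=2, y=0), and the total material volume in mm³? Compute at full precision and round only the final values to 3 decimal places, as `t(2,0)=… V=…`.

span = t_max - t_min = 4.77 - 0.77 = 4.000
L(2,0) = 97, L_eff = 1 - 97/255 = 0.619608 (inverted)
t(2,0) = 4.77 - 4.000·0.619608 = 2.292
Σt over all 3·10 pixels = 9137/102 ≈ 89.5784314
V = pitch²·Σt = 1.58²·9137/102 = 223.624

t(2,0)=2.292 V=223.624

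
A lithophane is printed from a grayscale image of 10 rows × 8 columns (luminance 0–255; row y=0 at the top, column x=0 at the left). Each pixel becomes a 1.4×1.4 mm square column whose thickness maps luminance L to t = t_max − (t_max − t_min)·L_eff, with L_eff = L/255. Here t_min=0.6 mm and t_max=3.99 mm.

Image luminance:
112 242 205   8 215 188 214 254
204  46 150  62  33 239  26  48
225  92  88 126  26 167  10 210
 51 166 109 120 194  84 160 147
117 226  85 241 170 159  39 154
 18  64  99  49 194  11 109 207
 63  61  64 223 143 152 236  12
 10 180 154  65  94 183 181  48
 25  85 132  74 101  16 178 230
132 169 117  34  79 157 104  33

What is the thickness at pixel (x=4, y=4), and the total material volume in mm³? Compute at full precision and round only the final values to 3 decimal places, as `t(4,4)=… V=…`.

span = t_max - t_min = 3.99 - 0.6 = 3.390
L(4,4) = 170, L_eff = 170/255 = 0.666667
t(4,4) = 3.99 - 3.390·0.666667 = 1.730
Σt over all 10·8 pixels = 808663/4250 ≈ 190.2736471
V = pitch²·Σt = 1.4²·808663/4250 = 372.936

t(4,4)=1.730 V=372.936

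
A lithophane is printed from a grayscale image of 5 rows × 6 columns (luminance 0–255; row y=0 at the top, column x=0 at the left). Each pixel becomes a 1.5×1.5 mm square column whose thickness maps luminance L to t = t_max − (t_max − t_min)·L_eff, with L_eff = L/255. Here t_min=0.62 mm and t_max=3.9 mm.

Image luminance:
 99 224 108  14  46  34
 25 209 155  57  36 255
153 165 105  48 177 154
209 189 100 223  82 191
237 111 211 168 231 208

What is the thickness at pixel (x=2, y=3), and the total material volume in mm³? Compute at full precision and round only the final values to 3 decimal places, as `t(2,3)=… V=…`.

t(2,3)=2.614 V=141.002

span = t_max - t_min = 3.9 - 0.62 = 3.280
L(2,3) = 100, L_eff = 100/255 = 0.392157
t(2,3) = 3.9 - 3.280·0.392157 = 2.614
Σt over all 5·6 pixels = 133169/2125 ≈ 62.6677647
V = pitch²·Σt = 1.5²·133169/2125 = 141.002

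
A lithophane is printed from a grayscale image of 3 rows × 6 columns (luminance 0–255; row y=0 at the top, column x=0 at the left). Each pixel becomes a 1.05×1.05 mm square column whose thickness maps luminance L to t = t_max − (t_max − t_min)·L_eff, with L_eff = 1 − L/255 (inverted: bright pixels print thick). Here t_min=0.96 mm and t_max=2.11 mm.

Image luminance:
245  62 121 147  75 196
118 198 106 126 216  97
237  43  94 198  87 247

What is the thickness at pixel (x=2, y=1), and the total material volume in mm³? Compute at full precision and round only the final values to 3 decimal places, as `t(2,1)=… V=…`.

t(2,1)=1.438 V=32.043

span = t_max - t_min = 2.11 - 0.96 = 1.150
L(2,1) = 106, L_eff = 1 - 106/255 = 0.584314 (inverted)
t(2,1) = 2.11 - 1.150·0.584314 = 1.438
Σt over all 3·6 pixels = 49409/1700 ≈ 29.0641176
V = pitch²·Σt = 1.05²·49409/1700 = 32.043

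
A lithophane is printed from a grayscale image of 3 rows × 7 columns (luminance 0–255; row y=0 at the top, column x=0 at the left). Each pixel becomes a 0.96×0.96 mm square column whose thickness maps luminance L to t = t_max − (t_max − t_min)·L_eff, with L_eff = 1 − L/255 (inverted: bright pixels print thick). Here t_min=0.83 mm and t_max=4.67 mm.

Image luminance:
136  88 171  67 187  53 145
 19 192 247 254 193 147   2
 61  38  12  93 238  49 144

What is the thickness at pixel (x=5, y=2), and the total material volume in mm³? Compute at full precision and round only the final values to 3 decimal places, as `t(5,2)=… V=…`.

span = t_max - t_min = 4.67 - 0.83 = 3.840
L(5,2) = 49, L_eff = 1 - 49/255 = 0.807843 (inverted)
t(5,2) = 4.67 - 3.840·0.807843 = 1.568
Σt over all 3·7 pixels = 472763/8500 ≈ 55.6191765
V = pitch²·Σt = 0.96²·472763/8500 = 51.259

t(5,2)=1.568 V=51.259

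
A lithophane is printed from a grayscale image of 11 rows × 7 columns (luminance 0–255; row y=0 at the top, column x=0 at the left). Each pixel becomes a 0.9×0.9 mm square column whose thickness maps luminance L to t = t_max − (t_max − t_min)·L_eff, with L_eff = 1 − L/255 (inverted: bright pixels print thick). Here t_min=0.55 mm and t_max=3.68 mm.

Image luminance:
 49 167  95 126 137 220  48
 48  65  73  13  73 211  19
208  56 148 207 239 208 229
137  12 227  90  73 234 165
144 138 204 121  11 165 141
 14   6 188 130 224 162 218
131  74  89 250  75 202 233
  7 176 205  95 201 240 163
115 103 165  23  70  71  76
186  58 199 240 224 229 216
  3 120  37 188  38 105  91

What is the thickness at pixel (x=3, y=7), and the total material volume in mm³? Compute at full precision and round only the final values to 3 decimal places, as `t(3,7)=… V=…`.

t(3,7)=1.716 V=135.129

span = t_max - t_min = 3.68 - 0.55 = 3.130
L(3,7) = 95, L_eff = 1 - 95/255 = 0.627451 (inverted)
t(3,7) = 3.68 - 3.130·0.627451 = 1.716
Σt over all 11·7 pixels = 2127029/12750 ≈ 166.8258039
V = pitch²·Σt = 0.9²·2127029/12750 = 135.129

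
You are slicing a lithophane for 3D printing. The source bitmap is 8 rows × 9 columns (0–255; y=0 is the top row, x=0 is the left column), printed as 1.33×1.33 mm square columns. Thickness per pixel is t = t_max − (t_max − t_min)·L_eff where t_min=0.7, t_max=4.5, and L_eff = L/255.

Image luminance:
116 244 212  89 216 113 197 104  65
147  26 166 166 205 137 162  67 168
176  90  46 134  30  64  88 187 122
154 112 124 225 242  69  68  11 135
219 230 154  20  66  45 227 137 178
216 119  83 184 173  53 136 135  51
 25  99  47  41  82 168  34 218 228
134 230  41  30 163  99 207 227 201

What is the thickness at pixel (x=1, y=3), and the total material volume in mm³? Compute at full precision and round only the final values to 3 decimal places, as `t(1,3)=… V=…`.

span = t_max - t_min = 4.5 - 0.7 = 3.800
L(1,3) = 112, L_eff = 112/255 = 0.439216
t(1,3) = 4.5 - 3.800·0.439216 = 2.831
Σt over all 8·9 pixels = 234937/1275 ≈ 184.2643137
V = pitch²·Σt = 1.33²·234937/1275 = 325.945

t(1,3)=2.831 V=325.945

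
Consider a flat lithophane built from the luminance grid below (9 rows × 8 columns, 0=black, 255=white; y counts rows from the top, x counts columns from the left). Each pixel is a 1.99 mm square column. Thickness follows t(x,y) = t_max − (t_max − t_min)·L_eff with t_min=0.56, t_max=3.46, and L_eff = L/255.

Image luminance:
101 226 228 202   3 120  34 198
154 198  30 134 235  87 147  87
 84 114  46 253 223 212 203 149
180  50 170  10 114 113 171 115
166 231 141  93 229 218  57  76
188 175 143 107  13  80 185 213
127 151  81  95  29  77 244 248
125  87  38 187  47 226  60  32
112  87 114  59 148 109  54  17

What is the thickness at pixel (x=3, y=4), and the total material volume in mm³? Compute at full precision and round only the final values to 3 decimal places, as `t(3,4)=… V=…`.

span = t_max - t_min = 3.46 - 0.56 = 2.900
L(3,4) = 93, L_eff = 93/255 = 0.364706
t(3,4) = 3.46 - 2.900·0.364706 = 2.402
Σt over all 9·8 pixels = 183358/1275 ≈ 143.8101961
V = pitch²·Σt = 1.99²·183358/1275 = 569.503

t(3,4)=2.402 V=569.503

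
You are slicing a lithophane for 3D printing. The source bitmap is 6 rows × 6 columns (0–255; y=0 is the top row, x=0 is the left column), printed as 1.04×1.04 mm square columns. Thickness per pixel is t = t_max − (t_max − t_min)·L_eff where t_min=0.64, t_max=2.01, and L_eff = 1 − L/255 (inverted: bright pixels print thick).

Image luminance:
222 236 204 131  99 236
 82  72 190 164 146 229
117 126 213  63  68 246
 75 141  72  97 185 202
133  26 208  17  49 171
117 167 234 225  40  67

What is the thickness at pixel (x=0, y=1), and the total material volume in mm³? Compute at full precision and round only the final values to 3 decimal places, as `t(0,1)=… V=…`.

span = t_max - t_min = 2.01 - 0.64 = 1.370
L(0,1) = 82, L_eff = 1 - 82/255 = 0.678431 (inverted)
t(0,1) = 2.01 - 1.370·0.678431 = 1.081
Σt over all 6·6 pixels = 42737/850 ≈ 50.2788235
V = pitch²·Σt = 1.04²·42737/850 = 54.382

t(0,1)=1.081 V=54.382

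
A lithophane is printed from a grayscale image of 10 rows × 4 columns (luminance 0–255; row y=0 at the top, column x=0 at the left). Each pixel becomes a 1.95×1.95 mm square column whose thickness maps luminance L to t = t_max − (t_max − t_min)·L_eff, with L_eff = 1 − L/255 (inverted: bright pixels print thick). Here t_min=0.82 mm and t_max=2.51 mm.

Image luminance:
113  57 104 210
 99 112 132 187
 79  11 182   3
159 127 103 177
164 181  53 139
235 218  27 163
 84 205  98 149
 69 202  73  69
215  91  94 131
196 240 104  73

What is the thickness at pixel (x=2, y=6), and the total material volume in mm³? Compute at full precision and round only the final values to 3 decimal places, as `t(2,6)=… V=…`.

span = t_max - t_min = 2.51 - 0.82 = 1.690
L(2,6) = 98, L_eff = 1 - 98/255 = 0.615686 (inverted)
t(2,6) = 2.51 - 1.690·0.615686 = 1.469
Σt over all 10·4 pixels = 425758/6375 ≈ 66.7855686
V = pitch²·Σt = 1.95²·425758/6375 = 253.952

t(2,6)=1.469 V=253.952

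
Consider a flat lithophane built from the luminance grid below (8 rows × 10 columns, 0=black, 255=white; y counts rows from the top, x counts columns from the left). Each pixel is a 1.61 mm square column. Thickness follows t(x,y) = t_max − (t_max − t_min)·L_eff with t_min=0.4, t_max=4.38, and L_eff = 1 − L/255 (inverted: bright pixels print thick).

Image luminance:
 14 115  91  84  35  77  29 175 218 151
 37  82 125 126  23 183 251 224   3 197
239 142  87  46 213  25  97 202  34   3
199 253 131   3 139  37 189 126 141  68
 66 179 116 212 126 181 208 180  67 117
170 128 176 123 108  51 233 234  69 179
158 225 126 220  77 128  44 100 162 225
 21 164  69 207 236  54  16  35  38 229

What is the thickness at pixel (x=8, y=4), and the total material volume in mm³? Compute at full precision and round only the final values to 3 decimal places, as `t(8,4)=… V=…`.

t(8,4)=1.446 V=490.391

span = t_max - t_min = 4.38 - 0.4 = 3.980
L(8,4) = 67, L_eff = 1 - 67/255 = 0.737255 (inverted)
t(8,4) = 4.38 - 3.980·0.737255 = 1.446
Σt over all 8·10 pixels = 804043/4250 ≈ 189.1865882
V = pitch²·Σt = 1.61²·804043/4250 = 490.391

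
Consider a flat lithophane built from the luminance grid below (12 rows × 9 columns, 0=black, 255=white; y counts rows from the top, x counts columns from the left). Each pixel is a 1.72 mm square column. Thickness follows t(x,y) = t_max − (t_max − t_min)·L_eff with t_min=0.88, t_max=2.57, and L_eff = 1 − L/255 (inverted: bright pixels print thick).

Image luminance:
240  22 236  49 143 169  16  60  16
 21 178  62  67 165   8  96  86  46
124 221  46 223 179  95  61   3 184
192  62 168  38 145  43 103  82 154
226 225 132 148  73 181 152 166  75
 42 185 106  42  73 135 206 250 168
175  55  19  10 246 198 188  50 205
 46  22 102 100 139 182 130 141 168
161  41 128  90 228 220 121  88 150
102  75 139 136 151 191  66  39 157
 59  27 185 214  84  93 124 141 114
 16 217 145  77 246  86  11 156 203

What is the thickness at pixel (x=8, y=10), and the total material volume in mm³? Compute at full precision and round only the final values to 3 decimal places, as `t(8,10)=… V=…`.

t(8,10)=1.636 V=536.935

span = t_max - t_min = 2.57 - 0.88 = 1.690
L(8,10) = 114, L_eff = 1 - 114/255 = 0.552941 (inverted)
t(8,10) = 2.57 - 1.690·0.552941 = 1.636
Σt over all 12·9 pixels = 37025/204 ≈ 181.4950980
V = pitch²·Σt = 1.72²·37025/204 = 536.935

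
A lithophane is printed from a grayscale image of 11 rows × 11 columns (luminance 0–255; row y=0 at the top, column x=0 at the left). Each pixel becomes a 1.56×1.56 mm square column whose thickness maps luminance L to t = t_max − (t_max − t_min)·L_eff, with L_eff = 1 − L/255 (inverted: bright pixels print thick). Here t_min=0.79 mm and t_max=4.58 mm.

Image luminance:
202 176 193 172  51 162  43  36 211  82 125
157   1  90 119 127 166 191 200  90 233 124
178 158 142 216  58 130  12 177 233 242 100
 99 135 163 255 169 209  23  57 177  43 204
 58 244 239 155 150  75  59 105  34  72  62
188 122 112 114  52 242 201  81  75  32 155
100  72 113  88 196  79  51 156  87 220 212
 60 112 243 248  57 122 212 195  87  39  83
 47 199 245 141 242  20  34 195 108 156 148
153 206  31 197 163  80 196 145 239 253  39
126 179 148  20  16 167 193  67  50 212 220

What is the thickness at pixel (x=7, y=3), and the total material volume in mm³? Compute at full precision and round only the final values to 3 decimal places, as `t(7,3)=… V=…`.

t(7,3)=1.637 V=819.486

span = t_max - t_min = 4.58 - 0.79 = 3.790
L(7,3) = 57, L_eff = 1 - 57/255 = 0.776471 (inverted)
t(7,3) = 4.58 - 3.790·0.776471 = 1.637
Σt over all 11·11 pixels = 429341/1275 ≈ 336.7380392
V = pitch²·Σt = 1.56²·429341/1275 = 819.486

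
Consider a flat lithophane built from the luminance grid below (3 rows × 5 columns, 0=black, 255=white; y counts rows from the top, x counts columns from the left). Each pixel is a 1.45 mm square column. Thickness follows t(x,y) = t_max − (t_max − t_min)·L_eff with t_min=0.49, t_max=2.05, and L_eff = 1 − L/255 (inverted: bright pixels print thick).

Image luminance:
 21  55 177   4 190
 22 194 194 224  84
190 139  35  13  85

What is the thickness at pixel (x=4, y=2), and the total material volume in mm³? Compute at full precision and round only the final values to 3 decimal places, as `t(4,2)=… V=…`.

t(4,2)=1.010 V=36.380

span = t_max - t_min = 2.05 - 0.49 = 1.560
L(4,2) = 85, L_eff = 1 - 85/255 = 0.666667 (inverted)
t(4,2) = 2.05 - 1.560·0.666667 = 1.010
Σt over all 3·5 pixels = 147079/8500 ≈ 17.3034118
V = pitch²·Σt = 1.45²·147079/8500 = 36.380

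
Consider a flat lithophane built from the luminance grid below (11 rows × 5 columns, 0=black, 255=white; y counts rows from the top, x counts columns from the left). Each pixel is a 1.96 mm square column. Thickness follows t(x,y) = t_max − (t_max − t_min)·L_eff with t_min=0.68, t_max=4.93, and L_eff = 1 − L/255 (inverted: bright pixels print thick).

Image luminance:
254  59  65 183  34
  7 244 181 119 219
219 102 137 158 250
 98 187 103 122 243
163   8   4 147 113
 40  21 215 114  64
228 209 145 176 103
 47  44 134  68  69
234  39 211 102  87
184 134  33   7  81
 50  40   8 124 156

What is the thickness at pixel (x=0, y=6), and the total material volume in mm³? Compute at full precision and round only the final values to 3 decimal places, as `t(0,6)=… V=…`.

span = t_max - t_min = 4.93 - 0.68 = 4.250
L(0,6) = 228, L_eff = 1 - 228/255 = 0.105882 (inverted)
t(0,6) = 4.93 - 4.250·0.105882 = 4.480
Σt over all 11·5 pixels = 883/6 ≈ 147.1666667
V = pitch²·Σt = 1.96²·883/6 = 565.355

t(0,6)=4.480 V=565.355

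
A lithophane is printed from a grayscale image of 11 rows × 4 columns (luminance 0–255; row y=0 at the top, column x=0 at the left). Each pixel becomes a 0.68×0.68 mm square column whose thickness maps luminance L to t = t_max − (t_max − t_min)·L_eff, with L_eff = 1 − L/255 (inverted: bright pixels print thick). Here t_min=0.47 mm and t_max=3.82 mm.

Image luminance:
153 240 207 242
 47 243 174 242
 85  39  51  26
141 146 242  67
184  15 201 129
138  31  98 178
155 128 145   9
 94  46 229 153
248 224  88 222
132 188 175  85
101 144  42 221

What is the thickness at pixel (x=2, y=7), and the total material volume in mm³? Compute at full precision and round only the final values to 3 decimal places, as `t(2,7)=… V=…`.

span = t_max - t_min = 3.82 - 0.47 = 3.350
L(2,7) = 229, L_eff = 1 - 229/255 = 0.101961 (inverted)
t(2,7) = 3.82 - 3.350·0.101961 = 3.478
Σt over all 11·4 pixels = 129346/1275 ≈ 101.4478431
V = pitch²·Σt = 0.68²·129346/1275 = 46.909

t(2,7)=3.478 V=46.909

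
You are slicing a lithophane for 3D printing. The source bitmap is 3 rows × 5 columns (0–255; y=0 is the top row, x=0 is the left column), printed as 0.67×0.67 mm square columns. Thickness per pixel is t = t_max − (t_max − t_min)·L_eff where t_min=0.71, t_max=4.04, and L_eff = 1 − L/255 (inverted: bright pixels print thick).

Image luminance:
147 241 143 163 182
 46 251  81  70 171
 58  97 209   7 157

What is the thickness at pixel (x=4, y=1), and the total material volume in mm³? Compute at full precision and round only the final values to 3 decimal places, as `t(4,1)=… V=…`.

t(4,1)=2.943 V=16.640

span = t_max - t_min = 4.04 - 0.71 = 3.330
L(4,1) = 171, L_eff = 1 - 171/255 = 0.329412 (inverted)
t(4,1) = 4.04 - 3.330·0.329412 = 2.943
Σt over all 3·5 pixels = 37.068
V = pitch²·Σt = 0.67²·37.068 = 16.640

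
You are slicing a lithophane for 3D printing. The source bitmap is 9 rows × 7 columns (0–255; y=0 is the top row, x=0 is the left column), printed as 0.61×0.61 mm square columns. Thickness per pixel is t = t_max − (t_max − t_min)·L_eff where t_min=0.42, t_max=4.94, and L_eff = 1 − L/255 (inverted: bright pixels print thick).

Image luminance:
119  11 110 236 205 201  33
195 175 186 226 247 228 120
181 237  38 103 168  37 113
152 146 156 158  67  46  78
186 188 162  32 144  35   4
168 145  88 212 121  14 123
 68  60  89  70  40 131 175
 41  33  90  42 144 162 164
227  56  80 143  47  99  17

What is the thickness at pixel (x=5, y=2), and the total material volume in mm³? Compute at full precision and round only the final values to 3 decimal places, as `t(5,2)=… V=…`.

t(5,2)=1.076 V=59.788

span = t_max - t_min = 4.94 - 0.42 = 4.520
L(5,2) = 37, L_eff = 1 - 37/255 = 0.854902 (inverted)
t(5,2) = 4.94 - 4.520·0.854902 = 1.076
Σt over all 9·7 pixels = 682879/4250 ≈ 160.6774118
V = pitch²·Σt = 0.61²·682879/4250 = 59.788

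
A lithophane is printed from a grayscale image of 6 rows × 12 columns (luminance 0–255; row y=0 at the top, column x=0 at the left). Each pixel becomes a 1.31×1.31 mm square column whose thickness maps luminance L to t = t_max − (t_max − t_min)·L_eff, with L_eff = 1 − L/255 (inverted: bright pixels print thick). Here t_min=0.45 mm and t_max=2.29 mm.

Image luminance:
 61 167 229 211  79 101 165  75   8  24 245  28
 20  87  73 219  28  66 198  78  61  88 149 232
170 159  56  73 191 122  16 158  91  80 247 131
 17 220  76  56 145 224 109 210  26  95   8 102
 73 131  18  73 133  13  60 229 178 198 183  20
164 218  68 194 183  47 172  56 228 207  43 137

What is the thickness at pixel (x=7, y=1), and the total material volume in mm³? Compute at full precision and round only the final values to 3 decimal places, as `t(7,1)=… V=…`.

span = t_max - t_min = 2.29 - 0.45 = 1.840
L(7,1) = 78, L_eff = 1 - 78/255 = 0.694118 (inverted)
t(7,1) = 2.29 - 1.840·0.694118 = 1.013
Σt over all 6·12 pixels = 1406/15 ≈ 93.7333333
V = pitch²·Σt = 1.31²·1406/15 = 160.856

t(7,1)=1.013 V=160.856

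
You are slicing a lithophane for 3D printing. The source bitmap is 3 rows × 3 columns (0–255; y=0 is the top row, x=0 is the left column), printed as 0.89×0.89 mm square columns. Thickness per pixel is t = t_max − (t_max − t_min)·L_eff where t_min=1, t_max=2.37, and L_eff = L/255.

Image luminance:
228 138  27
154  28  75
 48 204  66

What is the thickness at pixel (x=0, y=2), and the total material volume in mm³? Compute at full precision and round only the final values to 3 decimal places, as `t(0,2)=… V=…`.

span = t_max - t_min = 2.37 - 1 = 1.370
L(0,2) = 48, L_eff = 48/255 = 0.188235
t(0,2) = 2.37 - 1.370·0.188235 = 2.112
Σt over all 3·3 pixels = 411299/25500 ≈ 16.1293725
V = pitch²·Σt = 0.89²·411299/25500 = 12.776

t(0,2)=2.112 V=12.776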